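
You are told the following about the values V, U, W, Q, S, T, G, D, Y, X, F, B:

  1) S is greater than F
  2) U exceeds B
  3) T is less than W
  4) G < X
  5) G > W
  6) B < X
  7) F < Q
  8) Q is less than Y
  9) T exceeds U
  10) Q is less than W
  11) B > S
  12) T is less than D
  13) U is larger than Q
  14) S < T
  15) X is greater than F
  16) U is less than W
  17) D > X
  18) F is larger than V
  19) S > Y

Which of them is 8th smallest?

T

Chaining the given pairs: V < F < Q < Y < S < B < U < T < W < G < X < D.
Counting 8 from the smallest end gives T.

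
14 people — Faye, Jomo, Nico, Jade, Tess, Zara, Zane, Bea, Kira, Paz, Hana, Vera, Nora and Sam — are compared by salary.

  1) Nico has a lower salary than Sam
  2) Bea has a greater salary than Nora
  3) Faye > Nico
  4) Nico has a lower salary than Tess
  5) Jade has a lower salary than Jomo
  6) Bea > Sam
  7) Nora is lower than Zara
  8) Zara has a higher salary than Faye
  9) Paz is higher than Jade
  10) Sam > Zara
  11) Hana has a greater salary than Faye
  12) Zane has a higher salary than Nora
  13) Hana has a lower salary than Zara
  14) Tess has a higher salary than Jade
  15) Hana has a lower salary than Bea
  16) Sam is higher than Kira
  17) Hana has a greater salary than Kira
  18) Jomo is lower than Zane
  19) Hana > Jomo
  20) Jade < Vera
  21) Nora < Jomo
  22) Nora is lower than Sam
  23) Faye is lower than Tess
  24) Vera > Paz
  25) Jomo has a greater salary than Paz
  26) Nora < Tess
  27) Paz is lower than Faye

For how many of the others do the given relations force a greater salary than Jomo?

5

The elements the relations force above Jomo are Hana, Zara, Zane, Sam, Bea — no chain reaches any other.
That is 5.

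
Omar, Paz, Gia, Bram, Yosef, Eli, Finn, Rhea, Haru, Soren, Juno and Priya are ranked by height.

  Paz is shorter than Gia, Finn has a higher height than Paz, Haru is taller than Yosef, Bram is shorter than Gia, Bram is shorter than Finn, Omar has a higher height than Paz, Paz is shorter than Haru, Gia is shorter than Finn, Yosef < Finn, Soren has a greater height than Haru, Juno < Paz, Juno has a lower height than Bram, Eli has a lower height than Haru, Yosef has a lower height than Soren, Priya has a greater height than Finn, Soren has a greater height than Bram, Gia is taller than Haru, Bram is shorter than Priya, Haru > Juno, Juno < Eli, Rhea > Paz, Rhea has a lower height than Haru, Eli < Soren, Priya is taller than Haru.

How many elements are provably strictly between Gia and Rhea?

Chaining upward from Rhea reaches: Haru, Soren, Finn, Priya.
Chaining downward from Gia reaches: Juno, Paz, Eli, Yosef, Haru, Bram.
Strictly between Rhea and Gia are those in both lists: Haru — 1 element.

1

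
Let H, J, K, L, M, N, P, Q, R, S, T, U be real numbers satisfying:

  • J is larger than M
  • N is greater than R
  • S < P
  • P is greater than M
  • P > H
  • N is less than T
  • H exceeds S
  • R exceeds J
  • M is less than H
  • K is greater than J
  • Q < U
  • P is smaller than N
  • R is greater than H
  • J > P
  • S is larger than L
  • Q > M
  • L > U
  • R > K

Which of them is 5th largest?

The consecutive relations fix a unique order: M < Q < U < L < S < H < P < J < K < R < N < T.
Counting 5 from the largest end gives J.

J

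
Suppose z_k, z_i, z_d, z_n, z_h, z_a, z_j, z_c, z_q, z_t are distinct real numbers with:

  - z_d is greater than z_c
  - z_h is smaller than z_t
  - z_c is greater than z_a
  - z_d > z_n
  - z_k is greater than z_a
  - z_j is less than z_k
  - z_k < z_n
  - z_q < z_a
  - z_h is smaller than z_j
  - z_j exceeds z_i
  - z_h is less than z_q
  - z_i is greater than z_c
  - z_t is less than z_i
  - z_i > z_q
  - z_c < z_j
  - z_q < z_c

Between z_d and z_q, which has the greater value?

z_d

Following the relations from z_q: z_q < z_a < z_c < z_i < z_j < z_k < z_n < z_d.
So z_q < z_d; z_d is the larger of the two.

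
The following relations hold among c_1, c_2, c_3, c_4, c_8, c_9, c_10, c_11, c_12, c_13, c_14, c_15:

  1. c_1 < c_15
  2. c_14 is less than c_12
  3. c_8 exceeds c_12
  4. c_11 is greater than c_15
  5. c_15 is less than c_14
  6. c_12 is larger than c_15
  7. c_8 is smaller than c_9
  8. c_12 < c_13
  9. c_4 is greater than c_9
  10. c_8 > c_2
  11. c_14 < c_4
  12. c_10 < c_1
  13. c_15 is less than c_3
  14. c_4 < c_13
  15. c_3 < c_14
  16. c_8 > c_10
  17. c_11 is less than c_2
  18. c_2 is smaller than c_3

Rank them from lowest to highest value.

Nothing is placed below c_10, so it is least; from there c_10 < c_1; c_1 < c_15; c_15 < c_11; c_11 < c_2; c_2 < c_3; c_3 < c_14; c_14 < c_12; c_12 < c_8; c_8 < c_9; c_9 < c_4; c_4 < c_13, each given directly.

c_10 < c_1 < c_15 < c_11 < c_2 < c_3 < c_14 < c_12 < c_8 < c_9 < c_4 < c_13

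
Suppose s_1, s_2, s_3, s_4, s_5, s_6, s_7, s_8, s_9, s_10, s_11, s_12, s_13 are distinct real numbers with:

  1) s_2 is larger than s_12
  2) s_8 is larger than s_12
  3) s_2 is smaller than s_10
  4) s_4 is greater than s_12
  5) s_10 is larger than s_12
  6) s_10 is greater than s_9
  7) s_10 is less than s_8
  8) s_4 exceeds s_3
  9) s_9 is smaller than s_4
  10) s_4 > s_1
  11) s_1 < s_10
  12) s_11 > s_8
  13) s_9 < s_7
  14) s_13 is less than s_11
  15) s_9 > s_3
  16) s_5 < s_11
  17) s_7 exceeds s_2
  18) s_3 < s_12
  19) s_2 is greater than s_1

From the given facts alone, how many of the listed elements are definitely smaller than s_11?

9

The elements the relations force below s_11 are s_3, s_13, s_1, s_12, s_2, s_9, s_10, s_8, s_5 — no chain reaches any other.
That is 9.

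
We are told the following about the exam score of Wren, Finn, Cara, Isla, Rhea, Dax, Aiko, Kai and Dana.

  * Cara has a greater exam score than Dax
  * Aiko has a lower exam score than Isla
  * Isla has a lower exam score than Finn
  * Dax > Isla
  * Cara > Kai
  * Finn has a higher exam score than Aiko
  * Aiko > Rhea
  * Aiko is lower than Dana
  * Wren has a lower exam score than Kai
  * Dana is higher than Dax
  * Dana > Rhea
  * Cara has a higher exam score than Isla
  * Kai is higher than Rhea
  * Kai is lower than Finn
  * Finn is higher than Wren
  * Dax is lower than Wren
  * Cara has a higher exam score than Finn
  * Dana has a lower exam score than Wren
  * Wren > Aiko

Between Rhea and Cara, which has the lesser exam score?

Following the relations from Rhea: Rhea < Aiko < Isla < Dax < Dana < Wren < Kai < Finn < Cara.
So Rhea < Cara; Rhea is the lower of the two.

Rhea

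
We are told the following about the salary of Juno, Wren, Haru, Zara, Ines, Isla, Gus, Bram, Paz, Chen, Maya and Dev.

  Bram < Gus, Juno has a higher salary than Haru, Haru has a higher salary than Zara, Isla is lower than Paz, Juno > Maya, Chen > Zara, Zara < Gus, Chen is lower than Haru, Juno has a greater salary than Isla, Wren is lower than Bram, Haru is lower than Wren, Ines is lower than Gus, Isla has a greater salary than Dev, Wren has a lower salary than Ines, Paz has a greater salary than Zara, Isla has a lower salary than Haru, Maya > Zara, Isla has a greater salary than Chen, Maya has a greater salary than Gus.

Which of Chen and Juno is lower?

Chen

Chen < Isla and Isla < Haru give Chen < Haru.
Then Haru < Wren extends the chain to Wren.
With Wren < Bram: Chen < Isla < Haru < Wren < Bram.
Then Bram < Gus extends the chain to Gus.
With Gus < Maya: Chen < Isla < Haru < Wren < Bram < Gus < Maya.
With Maya < Juno: Chen < Isla < Haru < Wren < Bram < Gus < Maya < Juno.
So Chen < Juno; Chen is the lower of the two.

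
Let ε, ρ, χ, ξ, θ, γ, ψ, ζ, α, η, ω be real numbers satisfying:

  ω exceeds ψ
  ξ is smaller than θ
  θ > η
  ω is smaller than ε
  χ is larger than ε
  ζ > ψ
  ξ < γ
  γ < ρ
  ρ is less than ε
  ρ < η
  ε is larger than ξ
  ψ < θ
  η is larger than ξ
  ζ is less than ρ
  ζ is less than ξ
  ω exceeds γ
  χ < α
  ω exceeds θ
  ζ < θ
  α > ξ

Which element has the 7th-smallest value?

Chaining the given pairs: ψ < ζ < ξ < γ < ρ < η < θ < ω < ε < χ < α.
The 7th smallest is θ.

θ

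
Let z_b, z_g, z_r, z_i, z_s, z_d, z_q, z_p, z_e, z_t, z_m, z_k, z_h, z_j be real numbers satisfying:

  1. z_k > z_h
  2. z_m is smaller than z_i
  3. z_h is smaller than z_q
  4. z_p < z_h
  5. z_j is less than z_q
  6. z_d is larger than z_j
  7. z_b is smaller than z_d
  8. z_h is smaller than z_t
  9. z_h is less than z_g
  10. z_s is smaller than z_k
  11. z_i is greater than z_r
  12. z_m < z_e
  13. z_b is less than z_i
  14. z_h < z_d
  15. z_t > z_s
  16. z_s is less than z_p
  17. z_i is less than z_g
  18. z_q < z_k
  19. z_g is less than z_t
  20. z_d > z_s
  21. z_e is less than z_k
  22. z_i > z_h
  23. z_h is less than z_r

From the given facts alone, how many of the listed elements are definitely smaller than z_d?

5

Directly below z_d: z_b, z_s, z_j, z_h.
One step further: z_p (5 so far).
Nothing else is reachable below z_d; 5 in all.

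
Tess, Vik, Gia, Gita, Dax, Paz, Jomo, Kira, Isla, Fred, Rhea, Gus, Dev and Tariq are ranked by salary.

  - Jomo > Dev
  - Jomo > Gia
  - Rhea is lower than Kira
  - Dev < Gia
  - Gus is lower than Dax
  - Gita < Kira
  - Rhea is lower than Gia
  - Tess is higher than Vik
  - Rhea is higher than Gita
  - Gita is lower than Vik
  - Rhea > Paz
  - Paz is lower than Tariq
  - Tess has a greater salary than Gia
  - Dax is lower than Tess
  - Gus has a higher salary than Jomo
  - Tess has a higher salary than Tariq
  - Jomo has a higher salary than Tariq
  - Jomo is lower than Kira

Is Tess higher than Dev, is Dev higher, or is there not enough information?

Tess

Dev < Gia and Gia < Jomo give Dev < Jomo.
Then Jomo < Gus extends the chain to Gus.
With Gus < Dax: Dev < Gia < Jomo < Gus < Dax.
Then Dax < Tess extends the chain to Tess.
So Tess is higher.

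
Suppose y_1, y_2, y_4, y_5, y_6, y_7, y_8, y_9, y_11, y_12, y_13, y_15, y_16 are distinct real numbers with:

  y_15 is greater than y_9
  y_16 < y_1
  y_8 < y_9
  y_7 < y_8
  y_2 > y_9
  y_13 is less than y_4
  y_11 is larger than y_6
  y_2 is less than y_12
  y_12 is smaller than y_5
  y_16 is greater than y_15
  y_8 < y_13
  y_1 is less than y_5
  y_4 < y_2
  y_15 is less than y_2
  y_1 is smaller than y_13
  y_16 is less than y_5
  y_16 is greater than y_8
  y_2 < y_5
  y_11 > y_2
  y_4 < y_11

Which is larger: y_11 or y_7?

y_11

The relevant relations are y_7 < y_8; y_8 < y_9; y_9 < y_15; y_15 < y_16; y_16 < y_1; y_1 < y_13; y_13 < y_4; y_4 < y_2; y_2 < y_11.
Chaining these gives y_7 < y_8 < y_9 < y_15 < y_16 < y_1 < y_13 < y_4 < y_2 < y_11.
So y_7 < y_11; y_11 is the larger of the two.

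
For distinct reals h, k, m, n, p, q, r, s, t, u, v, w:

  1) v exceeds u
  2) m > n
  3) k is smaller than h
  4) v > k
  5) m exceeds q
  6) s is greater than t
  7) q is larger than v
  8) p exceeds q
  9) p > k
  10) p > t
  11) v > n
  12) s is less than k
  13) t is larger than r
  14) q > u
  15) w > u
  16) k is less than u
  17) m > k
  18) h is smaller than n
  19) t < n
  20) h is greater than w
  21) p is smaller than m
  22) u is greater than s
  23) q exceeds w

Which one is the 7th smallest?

h

Piecing the relations together gives one ordering: r < t < s < k < u < w < h < n < v < q < p < m.
Counting 7 from the smallest end gives h.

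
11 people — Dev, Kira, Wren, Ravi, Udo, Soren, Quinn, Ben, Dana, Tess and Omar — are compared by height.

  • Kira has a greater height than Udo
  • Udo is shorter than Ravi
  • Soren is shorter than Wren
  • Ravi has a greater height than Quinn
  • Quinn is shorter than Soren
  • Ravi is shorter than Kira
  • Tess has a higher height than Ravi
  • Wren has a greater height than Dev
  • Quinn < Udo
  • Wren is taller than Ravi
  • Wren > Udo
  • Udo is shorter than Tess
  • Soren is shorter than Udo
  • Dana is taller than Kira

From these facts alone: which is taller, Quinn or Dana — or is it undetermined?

The relevant relations are Quinn < Soren; Soren < Udo; Udo < Ravi; Ravi < Kira; Kira < Dana.
Chaining these gives Quinn < Soren < Udo < Ravi < Kira < Dana.
So Dana is taller.

Dana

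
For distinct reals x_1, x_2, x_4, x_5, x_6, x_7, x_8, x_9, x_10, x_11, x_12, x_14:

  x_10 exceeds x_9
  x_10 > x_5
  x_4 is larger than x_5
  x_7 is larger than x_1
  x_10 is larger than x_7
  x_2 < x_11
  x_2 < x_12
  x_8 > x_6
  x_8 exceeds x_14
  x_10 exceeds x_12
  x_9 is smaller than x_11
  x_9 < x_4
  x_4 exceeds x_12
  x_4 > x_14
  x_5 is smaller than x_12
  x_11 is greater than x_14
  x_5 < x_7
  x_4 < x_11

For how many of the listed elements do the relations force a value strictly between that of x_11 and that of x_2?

2

Chaining upward from x_2 reaches: x_12, x_4, x_10.
Chaining downward from x_11 reaches: x_14, x_5, x_9, x_12, x_4.
Strictly between x_2 and x_11 are those in both lists: x_12, x_4 — 2 elements.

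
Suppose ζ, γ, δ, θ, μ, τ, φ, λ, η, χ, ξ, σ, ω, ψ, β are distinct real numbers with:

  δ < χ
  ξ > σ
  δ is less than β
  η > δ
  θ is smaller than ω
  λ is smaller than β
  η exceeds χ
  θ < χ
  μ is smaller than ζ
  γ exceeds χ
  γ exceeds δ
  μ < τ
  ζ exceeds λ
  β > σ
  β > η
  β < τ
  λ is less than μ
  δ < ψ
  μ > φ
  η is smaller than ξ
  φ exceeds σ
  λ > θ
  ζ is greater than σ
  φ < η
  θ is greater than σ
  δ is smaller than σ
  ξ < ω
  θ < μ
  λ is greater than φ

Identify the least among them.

δ

σ is not least since δ < σ; θ is not least since σ < θ; χ is not least since δ < χ; φ is not least since σ < φ; η is not least since δ < η; λ is not least since φ < λ; μ is not least since θ < μ; β is not least since δ < β; τ is not least since β < τ; γ is not least since χ < γ; ψ is not least since δ < ψ; ξ is not least since σ < ξ; ω is not least since ξ < ω; ζ is not least since λ < ζ.
Only δ has nothing below it, so δ is the least.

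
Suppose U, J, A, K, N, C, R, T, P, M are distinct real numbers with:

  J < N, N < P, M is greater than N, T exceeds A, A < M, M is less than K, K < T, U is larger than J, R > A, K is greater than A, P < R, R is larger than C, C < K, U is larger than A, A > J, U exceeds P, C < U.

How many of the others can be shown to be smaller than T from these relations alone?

The elements the relations force below T are J, C, N, A, M, K — no chain reaches any other.
That is 6.

6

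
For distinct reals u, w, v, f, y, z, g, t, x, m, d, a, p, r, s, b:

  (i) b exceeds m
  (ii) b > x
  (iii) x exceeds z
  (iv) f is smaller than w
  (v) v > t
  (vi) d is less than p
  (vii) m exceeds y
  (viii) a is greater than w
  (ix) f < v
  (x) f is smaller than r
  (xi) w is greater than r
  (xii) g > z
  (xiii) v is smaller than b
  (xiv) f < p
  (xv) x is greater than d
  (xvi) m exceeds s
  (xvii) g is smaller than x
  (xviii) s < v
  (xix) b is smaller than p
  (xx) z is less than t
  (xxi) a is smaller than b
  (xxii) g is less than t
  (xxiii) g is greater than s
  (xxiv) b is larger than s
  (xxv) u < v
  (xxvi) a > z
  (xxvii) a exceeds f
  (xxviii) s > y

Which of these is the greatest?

p

Chaining downward from p: directly below it, f, d, b; then s, a, x, m, v; then y, z, g, w, u, t; then r.
That covers every other element, and nothing is given above p, so p is the greatest.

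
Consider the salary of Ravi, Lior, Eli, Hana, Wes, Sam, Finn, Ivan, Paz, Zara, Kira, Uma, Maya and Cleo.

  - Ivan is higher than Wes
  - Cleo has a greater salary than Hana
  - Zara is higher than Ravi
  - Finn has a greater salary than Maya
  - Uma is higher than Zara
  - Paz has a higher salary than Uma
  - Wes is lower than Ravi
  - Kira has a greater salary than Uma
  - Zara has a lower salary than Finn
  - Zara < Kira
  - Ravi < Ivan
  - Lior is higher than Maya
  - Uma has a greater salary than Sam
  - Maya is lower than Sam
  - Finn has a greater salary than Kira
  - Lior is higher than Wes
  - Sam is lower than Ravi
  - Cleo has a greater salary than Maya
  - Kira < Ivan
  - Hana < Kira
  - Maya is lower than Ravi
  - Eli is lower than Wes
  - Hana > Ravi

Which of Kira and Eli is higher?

Kira

Eli < Wes and Wes < Ravi give Eli < Ravi.
With Ravi < Zara: Eli < Wes < Ravi < Zara.
With Zara < Uma: Eli < Wes < Ravi < Zara < Uma.
Then Uma < Kira extends the chain to Kira.
So Eli < Kira; Kira is the higher of the two.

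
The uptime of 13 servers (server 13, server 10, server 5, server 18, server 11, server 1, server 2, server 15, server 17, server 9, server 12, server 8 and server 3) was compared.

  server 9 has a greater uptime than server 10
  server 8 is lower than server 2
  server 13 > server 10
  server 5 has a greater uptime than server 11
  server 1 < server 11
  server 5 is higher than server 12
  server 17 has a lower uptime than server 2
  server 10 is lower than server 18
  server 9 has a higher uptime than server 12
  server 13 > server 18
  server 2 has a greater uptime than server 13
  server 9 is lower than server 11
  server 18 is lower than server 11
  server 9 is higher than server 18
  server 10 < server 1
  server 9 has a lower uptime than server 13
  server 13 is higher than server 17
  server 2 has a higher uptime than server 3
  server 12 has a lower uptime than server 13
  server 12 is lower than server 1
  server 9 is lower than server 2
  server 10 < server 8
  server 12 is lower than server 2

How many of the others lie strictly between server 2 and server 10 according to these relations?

4

The relations place server 10 below server 2. An element lies strictly between them when it is forced above server 10 and also forced below server 2.
Above server 10: {server 18, server 9, server 8, server 13, server 1, server 11, server 5}. Below server 2: {server 12, server 3, server 18, server 9, server 17, server 8, server 13}.
Intersection: {server 18, server 9, server 8, server 13} — 4.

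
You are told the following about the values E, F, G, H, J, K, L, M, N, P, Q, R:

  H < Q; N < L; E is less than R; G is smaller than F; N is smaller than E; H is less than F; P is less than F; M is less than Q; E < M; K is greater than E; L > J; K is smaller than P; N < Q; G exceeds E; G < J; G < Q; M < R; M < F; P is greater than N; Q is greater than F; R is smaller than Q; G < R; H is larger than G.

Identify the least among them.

E is not least since N < E; K is not least since E < K; G is not least since E < G; M is not least since E < M; H is not least since G < H; J is not least since G < J; P is not least since N < P; L is not least since N < L; R is not least since M < R; F is not least since G < F; Q is not least since R < Q.
Only N has nothing below it, so N is the least.

N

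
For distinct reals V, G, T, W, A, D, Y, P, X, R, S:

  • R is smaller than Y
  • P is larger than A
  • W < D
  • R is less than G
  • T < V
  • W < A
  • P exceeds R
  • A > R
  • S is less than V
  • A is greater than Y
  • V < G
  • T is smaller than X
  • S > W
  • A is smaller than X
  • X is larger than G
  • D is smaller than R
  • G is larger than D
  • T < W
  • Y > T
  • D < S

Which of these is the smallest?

T

W is not least since T < W; D is not least since W < D; S is not least since W < S; V is not least since S < V; R is not least since D < R; G is not least since V < G; Y is not least since R < Y; A is not least since W < A; P is not least since A < P; X is not least since T < X.
Only T has nothing below it, so T is the smallest.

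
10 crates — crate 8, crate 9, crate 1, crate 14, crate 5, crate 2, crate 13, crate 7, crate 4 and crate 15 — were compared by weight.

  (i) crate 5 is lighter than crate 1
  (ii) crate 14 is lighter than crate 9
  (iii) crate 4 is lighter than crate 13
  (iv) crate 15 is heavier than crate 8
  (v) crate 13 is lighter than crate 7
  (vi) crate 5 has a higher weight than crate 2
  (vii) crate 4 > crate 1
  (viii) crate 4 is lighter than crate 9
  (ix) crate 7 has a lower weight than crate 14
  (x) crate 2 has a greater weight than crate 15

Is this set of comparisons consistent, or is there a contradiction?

consistent

Every relation is compatible with crate 8 < crate 15 < crate 2 < crate 5 < crate 1 < crate 4 < crate 13 < crate 7 < crate 14 < crate 9; the set is consistent.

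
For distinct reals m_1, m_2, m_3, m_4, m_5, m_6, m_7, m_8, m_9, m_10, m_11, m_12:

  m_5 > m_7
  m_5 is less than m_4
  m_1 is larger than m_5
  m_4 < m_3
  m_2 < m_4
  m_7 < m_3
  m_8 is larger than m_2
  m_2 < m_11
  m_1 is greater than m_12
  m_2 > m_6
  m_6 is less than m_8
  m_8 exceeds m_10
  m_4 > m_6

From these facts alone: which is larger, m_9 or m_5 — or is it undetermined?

undetermined

Following every chain through m_5: above m_5 we get m_1, m_4, m_3; below m_5 we get m_7.
m_9 is not reached, and no chain runs the other way from m_9 to m_5.
So the given relations leave the order of m_5 and m_9 undetermined.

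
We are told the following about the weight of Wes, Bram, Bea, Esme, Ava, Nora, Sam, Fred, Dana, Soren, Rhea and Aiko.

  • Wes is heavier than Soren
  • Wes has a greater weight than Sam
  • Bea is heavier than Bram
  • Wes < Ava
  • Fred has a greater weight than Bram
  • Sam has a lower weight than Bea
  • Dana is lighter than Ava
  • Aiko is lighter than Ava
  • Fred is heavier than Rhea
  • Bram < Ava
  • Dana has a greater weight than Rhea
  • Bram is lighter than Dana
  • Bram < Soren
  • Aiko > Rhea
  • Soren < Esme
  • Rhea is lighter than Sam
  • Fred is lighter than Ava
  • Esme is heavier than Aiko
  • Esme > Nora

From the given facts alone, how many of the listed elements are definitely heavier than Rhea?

8

From Rhea the given relations immediately reach Sam, Fred, Aiko, Dana.
From those, Wes, Ava, Esme, Bea — 8 in total.
No other element is forced above Rhea by the given relations, so the count is 8.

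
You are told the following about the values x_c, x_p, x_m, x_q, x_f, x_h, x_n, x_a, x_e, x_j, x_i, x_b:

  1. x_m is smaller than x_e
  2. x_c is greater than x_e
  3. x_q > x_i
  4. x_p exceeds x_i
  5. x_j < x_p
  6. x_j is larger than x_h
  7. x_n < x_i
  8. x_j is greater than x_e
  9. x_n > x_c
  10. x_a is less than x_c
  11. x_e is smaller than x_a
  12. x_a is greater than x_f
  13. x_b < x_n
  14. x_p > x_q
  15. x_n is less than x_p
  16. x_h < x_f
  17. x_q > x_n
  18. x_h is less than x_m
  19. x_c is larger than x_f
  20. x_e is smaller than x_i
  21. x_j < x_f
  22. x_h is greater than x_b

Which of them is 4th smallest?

Piecing the relations together gives one ordering: x_b < x_h < x_m < x_e < x_j < x_f < x_a < x_c < x_n < x_i < x_q < x_p.
Counting 4 from the smallest end gives x_e.

x_e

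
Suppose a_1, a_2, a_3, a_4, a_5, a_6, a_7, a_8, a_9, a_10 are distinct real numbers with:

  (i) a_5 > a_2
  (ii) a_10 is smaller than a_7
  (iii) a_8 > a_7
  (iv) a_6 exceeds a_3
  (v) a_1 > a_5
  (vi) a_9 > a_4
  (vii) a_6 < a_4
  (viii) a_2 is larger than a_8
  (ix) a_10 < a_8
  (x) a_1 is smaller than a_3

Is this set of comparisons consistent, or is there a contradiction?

consistent

The single ordering a_10 < a_7 < a_8 < a_2 < a_5 < a_1 < a_3 < a_6 < a_4 < a_9 satisfies every listed relation, so no contradiction arises.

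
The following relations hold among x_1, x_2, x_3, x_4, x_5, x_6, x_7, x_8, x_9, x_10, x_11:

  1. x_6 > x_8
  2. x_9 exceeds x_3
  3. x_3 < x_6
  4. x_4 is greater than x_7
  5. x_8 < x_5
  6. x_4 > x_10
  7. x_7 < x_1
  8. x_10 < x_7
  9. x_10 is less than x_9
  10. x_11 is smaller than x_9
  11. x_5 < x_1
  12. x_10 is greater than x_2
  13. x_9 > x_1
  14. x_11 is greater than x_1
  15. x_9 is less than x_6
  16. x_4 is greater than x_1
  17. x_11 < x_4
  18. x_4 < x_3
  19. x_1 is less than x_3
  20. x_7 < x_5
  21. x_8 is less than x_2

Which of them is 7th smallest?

x_11

Piecing the relations together gives one ordering: x_8 < x_2 < x_10 < x_7 < x_5 < x_1 < x_11 < x_4 < x_3 < x_9 < x_6.
Counting 7 from the smallest end gives x_11.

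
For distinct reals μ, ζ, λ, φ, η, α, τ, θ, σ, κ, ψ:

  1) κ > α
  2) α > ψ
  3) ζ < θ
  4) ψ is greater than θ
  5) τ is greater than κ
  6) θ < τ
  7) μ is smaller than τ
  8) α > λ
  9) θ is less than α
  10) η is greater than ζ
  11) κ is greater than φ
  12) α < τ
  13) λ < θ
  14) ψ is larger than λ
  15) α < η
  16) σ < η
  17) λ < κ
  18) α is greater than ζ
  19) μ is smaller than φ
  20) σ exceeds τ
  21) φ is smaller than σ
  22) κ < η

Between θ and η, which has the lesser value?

θ < ψ < α < κ < τ < σ < η, by transitivity through ψ, α, κ, τ, σ.
So θ < η; θ is the smaller of the two.

θ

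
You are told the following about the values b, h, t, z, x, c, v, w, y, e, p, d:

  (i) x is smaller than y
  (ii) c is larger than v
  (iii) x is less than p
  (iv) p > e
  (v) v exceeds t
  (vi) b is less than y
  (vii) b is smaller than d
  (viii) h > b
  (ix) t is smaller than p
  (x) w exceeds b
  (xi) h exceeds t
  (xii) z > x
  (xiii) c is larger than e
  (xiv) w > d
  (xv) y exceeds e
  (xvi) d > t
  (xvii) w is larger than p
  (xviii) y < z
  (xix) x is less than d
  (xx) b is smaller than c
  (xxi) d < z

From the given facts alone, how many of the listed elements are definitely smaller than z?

Directly below z: x, d, y.
One step further: t, b, e (6 so far).
Nothing else is reachable below z; 6 in all.

6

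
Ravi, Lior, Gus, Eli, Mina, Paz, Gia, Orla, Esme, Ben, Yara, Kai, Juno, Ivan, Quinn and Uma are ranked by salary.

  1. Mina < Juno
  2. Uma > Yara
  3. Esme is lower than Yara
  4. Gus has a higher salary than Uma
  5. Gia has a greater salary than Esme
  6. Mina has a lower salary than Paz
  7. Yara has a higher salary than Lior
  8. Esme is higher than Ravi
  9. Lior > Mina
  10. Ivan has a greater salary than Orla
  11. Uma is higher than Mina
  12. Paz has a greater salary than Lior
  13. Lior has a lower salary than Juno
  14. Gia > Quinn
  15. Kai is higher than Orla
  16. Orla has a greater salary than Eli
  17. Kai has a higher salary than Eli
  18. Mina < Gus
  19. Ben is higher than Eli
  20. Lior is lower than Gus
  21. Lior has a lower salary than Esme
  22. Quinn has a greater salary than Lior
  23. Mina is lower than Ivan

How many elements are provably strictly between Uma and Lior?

Chaining upward from Lior reaches: Quinn, Esme, Yara, Juno, Gia, Paz, Gus.
Chaining downward from Uma reaches: Mina, Ravi, Esme, Yara.
Strictly between Lior and Uma are those in both lists: Esme, Yara — 2 elements.

2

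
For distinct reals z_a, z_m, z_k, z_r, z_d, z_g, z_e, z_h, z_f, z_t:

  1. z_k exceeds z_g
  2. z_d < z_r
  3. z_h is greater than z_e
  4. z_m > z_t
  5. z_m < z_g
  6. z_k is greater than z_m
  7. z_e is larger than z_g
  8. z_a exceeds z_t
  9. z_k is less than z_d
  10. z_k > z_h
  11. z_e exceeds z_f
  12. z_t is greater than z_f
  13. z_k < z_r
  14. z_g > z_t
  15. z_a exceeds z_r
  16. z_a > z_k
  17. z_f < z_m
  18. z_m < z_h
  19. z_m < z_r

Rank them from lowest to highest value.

z_f < z_t < z_m < z_g < z_e < z_h < z_k < z_d < z_r < z_a

The consecutive links are each given: z_f < z_t; z_t < z_m; z_m < z_g; z_g < z_e; z_e < z_h; z_h < z_k; z_k < z_d; z_d < z_r; z_r < z_a.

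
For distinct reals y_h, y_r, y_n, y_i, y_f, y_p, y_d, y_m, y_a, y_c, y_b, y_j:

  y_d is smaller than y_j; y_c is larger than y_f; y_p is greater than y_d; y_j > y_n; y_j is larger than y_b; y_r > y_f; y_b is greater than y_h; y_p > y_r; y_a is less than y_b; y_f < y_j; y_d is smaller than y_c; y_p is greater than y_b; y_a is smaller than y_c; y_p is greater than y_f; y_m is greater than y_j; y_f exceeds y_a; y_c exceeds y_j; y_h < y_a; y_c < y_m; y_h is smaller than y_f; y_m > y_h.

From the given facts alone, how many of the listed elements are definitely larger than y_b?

Directly above y_b: y_j, y_p.
One step further: y_c, y_m (4 so far).
No other element is forced above y_b by the given relations, so the count is 4.

4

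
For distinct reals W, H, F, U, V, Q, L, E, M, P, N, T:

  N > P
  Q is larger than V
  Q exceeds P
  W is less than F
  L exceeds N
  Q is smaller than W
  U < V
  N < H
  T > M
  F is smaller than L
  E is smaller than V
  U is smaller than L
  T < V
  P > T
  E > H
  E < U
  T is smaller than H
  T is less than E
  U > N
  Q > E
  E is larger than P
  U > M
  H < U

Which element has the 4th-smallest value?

N

The consecutive relations fix a unique order: M < T < P < N < H < E < U < V < Q < W < F < L.
The 4th smallest is N.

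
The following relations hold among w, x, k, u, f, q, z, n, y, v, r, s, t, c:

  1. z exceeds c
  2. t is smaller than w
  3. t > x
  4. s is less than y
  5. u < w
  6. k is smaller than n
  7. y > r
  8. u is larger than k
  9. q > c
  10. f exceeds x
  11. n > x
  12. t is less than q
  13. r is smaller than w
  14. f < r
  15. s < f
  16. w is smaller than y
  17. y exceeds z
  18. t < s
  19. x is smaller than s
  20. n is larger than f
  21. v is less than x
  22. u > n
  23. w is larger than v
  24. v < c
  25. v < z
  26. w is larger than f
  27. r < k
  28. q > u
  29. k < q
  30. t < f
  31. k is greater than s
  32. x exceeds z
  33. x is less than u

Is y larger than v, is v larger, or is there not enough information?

y

Link the given pairs in sequence: v < c; c < z; z < x; x < t; t < s; s < f; f < r; r < k; k < n; n < u; u < w; w < y.
Together: v < c < z < x < t < s < f < r < k < n < u < w < y.
So y is larger.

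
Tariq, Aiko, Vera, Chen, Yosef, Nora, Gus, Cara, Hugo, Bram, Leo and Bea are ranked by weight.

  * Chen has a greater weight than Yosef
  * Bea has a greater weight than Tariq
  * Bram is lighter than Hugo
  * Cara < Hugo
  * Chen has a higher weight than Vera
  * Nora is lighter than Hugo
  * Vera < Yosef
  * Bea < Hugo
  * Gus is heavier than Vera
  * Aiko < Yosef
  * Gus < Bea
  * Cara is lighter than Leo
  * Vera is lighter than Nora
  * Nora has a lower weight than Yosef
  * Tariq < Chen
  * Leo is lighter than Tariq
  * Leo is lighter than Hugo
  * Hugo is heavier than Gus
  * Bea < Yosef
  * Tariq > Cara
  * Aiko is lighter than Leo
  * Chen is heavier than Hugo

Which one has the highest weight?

Chen

Chaining downward from Chen: directly below it, Vera, Tariq, Hugo, Yosef; then Gus, Nora, Cara, Aiko, Leo, Bram, Bea.
That covers every other element, and nothing is given above Chen, so Chen is the highest weight.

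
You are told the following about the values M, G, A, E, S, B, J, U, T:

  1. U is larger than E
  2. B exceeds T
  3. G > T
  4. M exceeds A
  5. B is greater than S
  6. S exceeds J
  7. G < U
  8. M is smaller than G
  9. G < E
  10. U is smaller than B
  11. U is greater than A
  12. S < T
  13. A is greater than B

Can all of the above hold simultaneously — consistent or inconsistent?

Chaining the given relations yields B < A < M < G < E < U, so B < U. But one relation states U < B. These cannot both hold.

inconsistent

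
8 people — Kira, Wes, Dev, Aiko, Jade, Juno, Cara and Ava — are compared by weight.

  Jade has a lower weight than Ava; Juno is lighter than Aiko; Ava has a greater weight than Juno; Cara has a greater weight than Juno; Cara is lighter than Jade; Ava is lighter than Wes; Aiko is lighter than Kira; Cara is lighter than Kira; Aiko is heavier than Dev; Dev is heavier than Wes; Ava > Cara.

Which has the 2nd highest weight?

Chaining the given pairs: Juno < Cara < Jade < Ava < Wes < Dev < Aiko < Kira.
The 2nd largest is Aiko.

Aiko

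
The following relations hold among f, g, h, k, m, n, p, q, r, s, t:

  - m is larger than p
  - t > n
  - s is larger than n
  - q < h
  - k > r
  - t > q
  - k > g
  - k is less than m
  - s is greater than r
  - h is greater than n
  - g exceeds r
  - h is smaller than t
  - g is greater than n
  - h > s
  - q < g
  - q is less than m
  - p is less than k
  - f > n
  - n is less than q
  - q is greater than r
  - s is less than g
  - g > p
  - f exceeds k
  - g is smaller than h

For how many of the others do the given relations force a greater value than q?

Directly above q: g, h, m, t.
One step further: k (5 so far).
One step further: f (6 so far).
No other element is forced above q by the given relations, so the count is 6.

6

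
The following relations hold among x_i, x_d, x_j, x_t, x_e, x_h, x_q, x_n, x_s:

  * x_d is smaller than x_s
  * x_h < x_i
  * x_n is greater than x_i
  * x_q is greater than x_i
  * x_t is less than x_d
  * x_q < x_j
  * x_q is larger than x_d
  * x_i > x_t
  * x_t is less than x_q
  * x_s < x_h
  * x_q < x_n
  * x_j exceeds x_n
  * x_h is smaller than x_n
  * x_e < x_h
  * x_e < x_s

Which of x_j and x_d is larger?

x_j

Following the relations from x_d: x_d < x_s < x_h < x_i < x_q < x_n < x_j.
So x_d < x_j; x_j is the larger of the two.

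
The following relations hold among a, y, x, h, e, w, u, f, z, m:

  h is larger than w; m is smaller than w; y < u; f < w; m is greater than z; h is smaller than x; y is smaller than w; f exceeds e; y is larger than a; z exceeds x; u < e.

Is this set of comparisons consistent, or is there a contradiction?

We have m < w stated directly, yet also w < h < x < z < m by chaining the others — so w < m. Contradiction.

inconsistent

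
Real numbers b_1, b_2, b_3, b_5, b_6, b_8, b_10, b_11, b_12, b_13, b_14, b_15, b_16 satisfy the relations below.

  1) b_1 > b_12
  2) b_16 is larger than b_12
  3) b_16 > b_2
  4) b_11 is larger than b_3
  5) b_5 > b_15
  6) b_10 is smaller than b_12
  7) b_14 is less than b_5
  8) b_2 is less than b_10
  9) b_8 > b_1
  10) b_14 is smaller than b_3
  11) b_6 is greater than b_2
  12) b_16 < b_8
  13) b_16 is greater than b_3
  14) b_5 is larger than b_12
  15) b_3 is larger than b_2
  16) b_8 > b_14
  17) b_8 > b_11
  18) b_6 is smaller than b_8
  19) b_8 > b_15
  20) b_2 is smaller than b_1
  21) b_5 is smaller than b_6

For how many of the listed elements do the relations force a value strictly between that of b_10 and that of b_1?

1

Chaining upward from b_10 reaches: b_12, b_5, b_6, b_16, b_8.
Chaining downward from b_1 reaches: b_2, b_12.
Strictly between b_10 and b_1 are those in both lists: b_12 — 1 element.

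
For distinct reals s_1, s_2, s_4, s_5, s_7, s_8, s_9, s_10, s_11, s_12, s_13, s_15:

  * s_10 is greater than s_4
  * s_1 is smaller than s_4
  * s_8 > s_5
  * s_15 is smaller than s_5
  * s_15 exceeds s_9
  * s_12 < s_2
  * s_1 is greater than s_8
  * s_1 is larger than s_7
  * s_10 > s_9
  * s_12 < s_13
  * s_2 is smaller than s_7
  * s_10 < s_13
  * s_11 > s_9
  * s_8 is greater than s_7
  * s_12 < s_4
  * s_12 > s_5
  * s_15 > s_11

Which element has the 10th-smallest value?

The consecutive relations fix a unique order: s_9 < s_11 < s_15 < s_5 < s_12 < s_2 < s_7 < s_8 < s_1 < s_4 < s_10 < s_13.
Counting 10 from the smallest end gives s_4.

s_4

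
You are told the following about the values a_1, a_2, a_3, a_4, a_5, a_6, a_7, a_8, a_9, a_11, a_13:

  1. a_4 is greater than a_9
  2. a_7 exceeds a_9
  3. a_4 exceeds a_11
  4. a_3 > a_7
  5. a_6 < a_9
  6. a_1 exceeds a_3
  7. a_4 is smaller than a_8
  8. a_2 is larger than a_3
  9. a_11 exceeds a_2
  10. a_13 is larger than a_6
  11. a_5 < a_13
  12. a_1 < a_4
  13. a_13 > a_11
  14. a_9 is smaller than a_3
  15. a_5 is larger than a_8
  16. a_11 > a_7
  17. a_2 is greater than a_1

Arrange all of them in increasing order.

a_6 < a_9 < a_7 < a_3 < a_1 < a_2 < a_11 < a_4 < a_8 < a_5 < a_13

The consecutive links are each given: a_6 < a_9; a_9 < a_7; a_7 < a_3; a_3 < a_1; a_1 < a_2; a_2 < a_11; a_11 < a_4; a_4 < a_8; a_8 < a_5; a_5 < a_13.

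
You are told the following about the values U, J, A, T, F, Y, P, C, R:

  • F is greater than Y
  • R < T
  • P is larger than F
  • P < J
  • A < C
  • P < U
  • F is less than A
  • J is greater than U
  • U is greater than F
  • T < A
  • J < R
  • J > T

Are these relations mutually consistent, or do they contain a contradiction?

We have T < J stated directly, yet also J < R < T by chaining the others — so J < T. Contradiction.

inconsistent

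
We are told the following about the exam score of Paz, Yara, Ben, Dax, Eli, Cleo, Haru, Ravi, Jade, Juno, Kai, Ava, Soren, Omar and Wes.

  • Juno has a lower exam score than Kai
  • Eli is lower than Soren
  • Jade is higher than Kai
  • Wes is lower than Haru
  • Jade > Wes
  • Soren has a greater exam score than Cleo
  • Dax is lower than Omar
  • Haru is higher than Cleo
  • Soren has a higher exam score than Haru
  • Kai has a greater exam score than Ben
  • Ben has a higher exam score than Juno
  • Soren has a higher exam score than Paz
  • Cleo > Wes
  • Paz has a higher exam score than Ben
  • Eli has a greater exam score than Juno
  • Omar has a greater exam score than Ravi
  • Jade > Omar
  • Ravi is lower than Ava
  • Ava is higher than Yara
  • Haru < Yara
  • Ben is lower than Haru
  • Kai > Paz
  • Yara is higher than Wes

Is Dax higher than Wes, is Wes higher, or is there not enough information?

undetermined

Following every chain through Dax: above Dax we get Omar, Jade.
Wes is not reached, and no chain runs the other way from Wes to Dax.
So the given relations leave the order of Dax and Wes undetermined.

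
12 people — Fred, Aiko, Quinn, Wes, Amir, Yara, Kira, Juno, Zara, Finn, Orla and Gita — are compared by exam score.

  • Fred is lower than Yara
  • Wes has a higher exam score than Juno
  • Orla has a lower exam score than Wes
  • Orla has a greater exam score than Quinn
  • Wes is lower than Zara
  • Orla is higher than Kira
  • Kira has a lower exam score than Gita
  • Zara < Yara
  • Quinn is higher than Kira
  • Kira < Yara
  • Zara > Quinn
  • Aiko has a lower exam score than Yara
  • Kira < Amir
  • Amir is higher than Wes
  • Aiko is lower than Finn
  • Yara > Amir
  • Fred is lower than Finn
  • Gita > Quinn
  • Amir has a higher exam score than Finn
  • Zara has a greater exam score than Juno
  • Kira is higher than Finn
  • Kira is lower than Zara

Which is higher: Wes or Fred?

Fred < Finn and Finn < Kira give Fred < Kira.
Then Kira < Quinn extends the chain to Quinn.
Then Quinn < Orla extends the chain to Orla.
With Orla < Wes: Fred < Finn < Kira < Quinn < Orla < Wes.
So Fred < Wes; Wes is the higher of the two.

Wes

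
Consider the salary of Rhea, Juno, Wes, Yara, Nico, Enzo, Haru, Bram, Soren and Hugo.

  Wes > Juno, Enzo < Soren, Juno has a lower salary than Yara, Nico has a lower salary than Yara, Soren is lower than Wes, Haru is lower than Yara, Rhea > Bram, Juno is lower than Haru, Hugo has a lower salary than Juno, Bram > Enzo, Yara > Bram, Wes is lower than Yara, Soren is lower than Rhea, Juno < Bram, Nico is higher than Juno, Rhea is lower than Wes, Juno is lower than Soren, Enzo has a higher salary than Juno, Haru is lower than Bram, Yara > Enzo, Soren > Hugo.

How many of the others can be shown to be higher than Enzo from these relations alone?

5

The elements the relations force above Enzo are Bram, Soren, Rhea, Wes, Yara — no chain reaches any other.
That is 5.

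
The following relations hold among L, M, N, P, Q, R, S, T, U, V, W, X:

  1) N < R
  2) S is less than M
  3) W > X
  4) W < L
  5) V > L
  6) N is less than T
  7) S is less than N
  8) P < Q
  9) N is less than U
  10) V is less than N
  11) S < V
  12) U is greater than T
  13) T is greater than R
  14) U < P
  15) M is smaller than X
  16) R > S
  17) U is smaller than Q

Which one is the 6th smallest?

V

Piecing the relations together gives one ordering: S < M < X < W < L < V < N < R < T < U < P < Q.
Counting 6 from the smallest end gives V.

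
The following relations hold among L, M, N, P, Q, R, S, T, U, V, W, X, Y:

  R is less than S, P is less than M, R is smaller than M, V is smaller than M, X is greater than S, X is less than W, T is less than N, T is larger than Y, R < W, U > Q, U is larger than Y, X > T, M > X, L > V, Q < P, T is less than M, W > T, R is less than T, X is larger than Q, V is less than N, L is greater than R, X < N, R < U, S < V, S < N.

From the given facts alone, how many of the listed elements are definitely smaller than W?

6

From W the given relations immediately reach R, T, X.
From those, S, Q, Y — 6 in total.
Nothing else is reachable below W; 6 in all.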